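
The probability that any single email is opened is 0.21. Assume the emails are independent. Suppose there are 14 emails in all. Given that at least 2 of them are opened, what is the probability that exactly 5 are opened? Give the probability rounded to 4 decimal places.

0.1187

X ~ Binomial(14, 0.21). Want P(X=5 | X≥2) = P(X=5) / P(X≥2).
P(X=5) = C(14,5)·0.21^5·0.79^9 = 0.097995
P(X≥2) = 1 − 0.036879 − 0.137246 = 0.825875
Ratio = 0.097995 / 0.825875 = 0.118656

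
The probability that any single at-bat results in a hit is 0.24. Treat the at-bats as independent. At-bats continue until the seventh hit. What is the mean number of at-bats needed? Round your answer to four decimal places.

Y = total at-bats until the seventh success; negative binomial with r=7, p=0.24.
E[Y] = r / p = 7 / 0.24 = 29.166667

29.1667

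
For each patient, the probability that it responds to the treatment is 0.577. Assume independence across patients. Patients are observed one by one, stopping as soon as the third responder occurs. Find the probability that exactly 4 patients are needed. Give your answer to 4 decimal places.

Y = trial on which the third success occurs; negative binomial, r=3, p=0.577.
P(Y=4) = C(3,2) · p^3 · (1−p)^1
= 3 · 0.1921 · 0.423 = 0.243775

0.2438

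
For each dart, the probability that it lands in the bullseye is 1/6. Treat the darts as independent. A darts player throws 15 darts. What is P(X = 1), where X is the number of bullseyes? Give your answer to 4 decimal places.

0.1947

X ~ Binomial(n=15, p=0.166667).
P(X=1) = C(15,1) · p^1 · (1−p)^14
= 15 · 0.16667 · 0.077887 = 0.194716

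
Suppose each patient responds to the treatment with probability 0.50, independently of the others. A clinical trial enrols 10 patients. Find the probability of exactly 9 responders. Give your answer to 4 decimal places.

0.0098

X ~ Binomial(n=10, p=0.50).
P(X=9) = C(10,9) · p^9 · (1−p)^1
= 10 · 0.0019531 · 0.5 = 0.009766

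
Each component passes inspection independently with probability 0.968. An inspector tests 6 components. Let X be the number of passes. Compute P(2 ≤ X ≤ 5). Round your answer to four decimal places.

X ~ Binomial(6, 0.968); P(2 ≤ X ≤ 5) = Σ C(6,k) p^k (1−p)^(6−k) over k:
  k=2: C(6,2)·0.968^2·0.032^4 = 0.000015
  k=3: C(6,3)·0.968^3·0.032^3 = 0.000594
  k=4: C(6,4)·0.968^4·0.032^2 = 0.013486
  k=5: C(6,5)·0.968^5·0.032^1 = 0.163184
Total = 0.177280

0.1773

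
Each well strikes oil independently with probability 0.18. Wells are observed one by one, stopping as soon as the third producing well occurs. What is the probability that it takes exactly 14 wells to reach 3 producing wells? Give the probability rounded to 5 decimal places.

Y = trial on which the third success occurs; negative binomial, r=3, p=0.18.
P(Y=14) = C(13,2) · p^3 · (1−p)^11
= 78 · 0.005832 · 0.11271 = 0.0512701

0.05127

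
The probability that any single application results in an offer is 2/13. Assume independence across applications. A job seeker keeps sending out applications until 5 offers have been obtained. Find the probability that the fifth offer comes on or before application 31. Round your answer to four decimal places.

Finishing within 31 applications ⇔ at least 5 successes in the first 31. With X ~ Binomial(31, 0.153846), P(Y ≤ 31) = 1 − P(X ≤ 4).
  k=0: C(31,0)·0.153846^0·0.846154^31 = 0.005635
  k=1: C(31,1)·0.153846^1·0.846154^30 = 0.031763
  k=2: C(31,2)·0.153846^2·0.846154^29 = 0.086628
  k=3: C(31,3)·0.153846^3·0.846154^28 = 0.152255
  k=4: C(31,4)·0.153846^4·0.846154^27 = 0.193779
1 − 0.470060 = 0.529940

0.5299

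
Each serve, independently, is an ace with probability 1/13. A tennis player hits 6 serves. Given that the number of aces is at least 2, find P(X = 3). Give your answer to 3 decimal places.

0.099

X ~ Binomial(6, 0.076923). Want P(X=3 | X≥2) = P(X=3) / P(X≥2).
P(X=3) = C(6,3)·0.076923^3·0.923077^3 = 0.00716
P(X≥2) = 1 − 0.61862 − 0.30931 = 0.07206
Ratio = 0.00716 / 0.07206 = 0.09936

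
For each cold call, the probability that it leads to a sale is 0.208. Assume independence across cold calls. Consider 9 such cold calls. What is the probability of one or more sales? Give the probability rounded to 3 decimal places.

0.877

P(at least one) = 1 − P(none) = 1 − (1 − 0.208)^9
= 1 − 0.12261 = 0.87739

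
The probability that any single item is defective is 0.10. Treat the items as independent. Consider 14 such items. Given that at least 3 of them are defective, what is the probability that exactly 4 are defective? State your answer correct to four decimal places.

0.2204

X ~ Binomial(14, 0.10). Want P(X=4 | X≥3) = P(X=4) / P(X≥3).
P(X=4) = C(14,4)·0.10^4·0.90^10 = 0.034903
P(X≥3) = 1 − 0.228768 − 0.355861 − 0.257011 = 0.158360
Ratio = 0.034903 / 0.158360 = 0.220401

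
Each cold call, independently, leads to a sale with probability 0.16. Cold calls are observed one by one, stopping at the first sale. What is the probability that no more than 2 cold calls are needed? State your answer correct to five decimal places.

Y = number of cold calls to the first success; geometric, p = 0.16.
P(Y ≤ 2) = 1 − (1−p)^2 = 1 − 0.7056000 = 0.2944000

0.29440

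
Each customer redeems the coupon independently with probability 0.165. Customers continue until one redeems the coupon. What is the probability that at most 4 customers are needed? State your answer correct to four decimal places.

0.5139

Y = number of customers to the first success; geometric, p = 0.165.
P(Y ≤ 4) = 1 − (1−p)^4 = 1 − 0.486123 = 0.513877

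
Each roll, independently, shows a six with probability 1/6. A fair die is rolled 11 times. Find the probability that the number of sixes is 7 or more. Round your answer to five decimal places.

0.00063

X ~ Binomial(11, 0.166667); P(X ≥ 7) = Σ C(11,k) p^k (1−p)^(11−k) over k:
  k=7: C(11,7)·0.166667^7·0.833333^4 = 0.0005685
  k=8: C(11,8)·0.166667^8·0.833333^3 = 0.0000568
  k=9: C(11,9)·0.166667^9·0.833333^2 = 0.0000038
  k=10: C(11,10)·0.166667^10·0.833333^1 = 0.0000002
  k=11: C(11,11)·0.166667^11·0.833333^0 = 0.0000000
Total = 0.0006293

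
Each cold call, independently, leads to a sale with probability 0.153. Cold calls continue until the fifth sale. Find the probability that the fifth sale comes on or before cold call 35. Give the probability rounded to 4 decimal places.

0.6378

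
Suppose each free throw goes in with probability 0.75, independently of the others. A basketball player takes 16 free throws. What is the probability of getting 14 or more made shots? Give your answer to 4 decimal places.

0.1971

X ~ Binomial(16, 0.75); P(X ≥ 14) = Σ C(16,k) p^k (1−p)^(16−k) over k:
  k=14: C(16,14)·0.75^14·0.25^2 = 0.133635
  k=15: C(16,15)·0.75^15·0.25^1 = 0.053454
  k=16: C(16,16)·0.75^16·0.25^0 = 0.010023
Total = 0.197111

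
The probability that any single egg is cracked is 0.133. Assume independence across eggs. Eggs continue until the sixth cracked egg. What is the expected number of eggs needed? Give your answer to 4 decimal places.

Y = total eggs until the sixth success; negative binomial with r=6, p=0.133.
E[Y] = r / p = 6 / 0.133 = 45.112782

45.1128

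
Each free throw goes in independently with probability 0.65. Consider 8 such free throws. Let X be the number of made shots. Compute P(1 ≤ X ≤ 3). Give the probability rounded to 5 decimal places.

X ~ Binomial(8, 0.65); P(1 ≤ X ≤ 3) = Σ C(8,k) p^k (1−p)^(8−k) over k:
  k=1: C(8,1)·0.65^1·0.35^7 = 0.0033456
  k=2: C(8,2)·0.65^2·0.35^6 = 0.0217467
  k=3: C(8,3)·0.65^3·0.35^5 = 0.0807734
Total = 0.1058657

0.10587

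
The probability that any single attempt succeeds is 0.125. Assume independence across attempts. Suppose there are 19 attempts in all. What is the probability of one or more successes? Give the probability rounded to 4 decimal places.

P(at least one) = 1 − P(none) = 1 − (1 − 0.125)^19
= 1 − 0.079096 = 0.920904

0.9209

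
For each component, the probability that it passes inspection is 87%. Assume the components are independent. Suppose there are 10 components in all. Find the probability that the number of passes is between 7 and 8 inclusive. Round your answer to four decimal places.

X ~ Binomial(10, 0.87); P(7 ≤ X ≤ 8) = Σ C(10,k) p^k (1−p)^(10−k) over k:
  k=7: C(10,7)·0.87^7·0.13^3 = 0.099459
  k=8: C(10,8)·0.87^8·0.13^2 = 0.249605
Total = 0.349064

0.3491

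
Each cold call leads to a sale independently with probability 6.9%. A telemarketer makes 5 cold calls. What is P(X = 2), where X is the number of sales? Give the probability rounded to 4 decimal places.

0.0384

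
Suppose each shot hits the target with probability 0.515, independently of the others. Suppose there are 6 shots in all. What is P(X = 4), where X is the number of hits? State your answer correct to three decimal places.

0.248

X ~ Binomial(n=6, p=0.515).
P(X=4) = C(6,4) · p^4 · (1−p)^2
= 15 · 0.070344 · 0.23522 = 0.24820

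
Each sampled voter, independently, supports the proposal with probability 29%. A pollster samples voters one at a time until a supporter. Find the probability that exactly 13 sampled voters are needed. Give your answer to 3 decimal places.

0.005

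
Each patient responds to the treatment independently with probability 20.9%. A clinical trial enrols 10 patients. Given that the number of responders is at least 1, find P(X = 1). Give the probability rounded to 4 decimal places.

0.2802

X ~ Binomial(10, 0.209). Want P(X=1 | X≥1) = P(X=1) / P(X≥1).
P(X=1) = C(10,1)·0.209^1·0.791^9 = 0.253358
P(X≥1) = 1 − 0.095888 = 0.904112
Ratio = 0.253358 / 0.904112 = 0.280229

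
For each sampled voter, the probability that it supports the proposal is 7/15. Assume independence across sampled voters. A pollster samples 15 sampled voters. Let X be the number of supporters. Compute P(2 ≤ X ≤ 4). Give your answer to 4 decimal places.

0.0952

X ~ Binomial(15, 0.466667); P(2 ≤ X ≤ 4) = Σ C(15,k) p^k (1−p)^(15−k) over k:
  k=2: C(15,2)·0.466667^2·0.533333^13 = 0.006459
  k=3: C(15,3)·0.466667^3·0.533333^12 = 0.024492
  k=4: C(15,4)·0.466667^4·0.533333^11 = 0.064290
Total = 0.095241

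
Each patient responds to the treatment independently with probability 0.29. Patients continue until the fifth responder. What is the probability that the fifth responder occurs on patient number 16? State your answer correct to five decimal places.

Y = trial on which the fifth success occurs; negative binomial, r=5, p=0.29.
P(Y=16) = C(15,4) · p^5 · (1−p)^11
= 1365 · 0.0020511 · 0.023112 = 0.0647090

0.06471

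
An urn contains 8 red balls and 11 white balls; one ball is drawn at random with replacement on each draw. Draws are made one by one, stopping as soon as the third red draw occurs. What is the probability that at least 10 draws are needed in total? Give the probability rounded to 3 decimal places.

0.194

Needing more than 9 draws ⇔ fewer than 3 successes in the first 9. With X ~ Binomial(9, 0.421053), P(Y > 9) = P(X ≤ 2).
  k=0: C(9,0)·0.421053^0·0.578947^9 = 0.00731
  k=1: C(9,1)·0.421053^1·0.578947^8 = 0.04783
  k=2: C(9,2)·0.421053^2·0.578947^7 = 0.13914
P(X ≤ 2) = 0.19428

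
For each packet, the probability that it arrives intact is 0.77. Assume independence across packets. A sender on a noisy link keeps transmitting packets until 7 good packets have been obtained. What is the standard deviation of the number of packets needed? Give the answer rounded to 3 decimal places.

Y = total packets until the seventh success; negative binomial with r=7, p=0.77.
SD(Y) = √[r(1−p)/p²] = √(2.71547) = 1.64787

1.648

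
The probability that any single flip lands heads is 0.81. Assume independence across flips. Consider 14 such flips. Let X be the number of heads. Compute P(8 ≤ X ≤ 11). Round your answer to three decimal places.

X ~ Binomial(14, 0.81); P(8 ≤ X ≤ 11) = Σ C(14,k) p^k (1−p)^(14−k) over k:
  k=8: C(14,8)·0.81^8·0.19^6 = 0.02618
  k=9: C(14,9)·0.81^9·0.19^5 = 0.07440
  k=10: C(14,10)·0.81^10·0.19^4 = 0.15860
  k=11: C(14,11)·0.81^11·0.19^3 = 0.24587
Total = 0.50505

0.505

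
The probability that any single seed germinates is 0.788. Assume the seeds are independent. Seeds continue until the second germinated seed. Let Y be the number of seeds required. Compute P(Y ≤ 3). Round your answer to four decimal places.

0.8842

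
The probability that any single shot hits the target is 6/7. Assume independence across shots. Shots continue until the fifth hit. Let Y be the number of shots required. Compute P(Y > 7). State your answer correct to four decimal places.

0.0652

Needing more than 7 shots ⇔ fewer than 5 successes in the first 7. With X ~ Binomial(7, 0.857143), P(Y > 7) = P(X ≤ 4).
  k=0: C(7,0)·0.857143^0·0.142857^7 = 0.000001
  k=1: C(7,1)·0.857143^1·0.142857^6 = 0.000051
  k=2: C(7,2)·0.857143^2·0.142857^5 = 0.000918
  k=3: C(7,3)·0.857143^3·0.142857^4 = 0.009180
  k=4: C(7,4)·0.857143^4·0.142857^3 = 0.055079
P(X ≤ 4) = 0.065229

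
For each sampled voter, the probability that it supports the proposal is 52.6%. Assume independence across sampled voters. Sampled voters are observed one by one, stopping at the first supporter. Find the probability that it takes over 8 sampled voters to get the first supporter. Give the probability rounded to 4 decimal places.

0.0025

Y = number of sampled voters to the first success; geometric, p = 0.526.
P(Y > 8) = P(first 8 all fail) = (1−p)^8 = 0.002548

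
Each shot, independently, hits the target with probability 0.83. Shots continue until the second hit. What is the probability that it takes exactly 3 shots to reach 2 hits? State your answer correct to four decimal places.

0.2342

Y = trial on which the second success occurs; negative binomial, r=2, p=0.83.
P(Y=3) = C(2,1) · p^2 · (1−p)^1
= 2 · 0.6889 · 0.17 = 0.234226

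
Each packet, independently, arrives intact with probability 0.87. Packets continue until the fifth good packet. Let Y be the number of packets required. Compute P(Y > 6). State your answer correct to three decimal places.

0.178

Needing more than 6 packets ⇔ fewer than 5 successes in the first 6. With X ~ Binomial(6, 0.87), P(Y > 6) = P(X ≤ 4).
  k=0: C(6,0)·0.87^0·0.13^6 = 0.00000
  k=1: C(6,1)·0.87^1·0.13^5 = 0.00019
  k=2: C(6,2)·0.87^2·0.13^4 = 0.00324
  k=3: C(6,3)·0.87^3·0.13^3 = 0.02893
  k=4: C(6,4)·0.87^4·0.13^2 = 0.14523
P(X ≤ 4) = 0.17761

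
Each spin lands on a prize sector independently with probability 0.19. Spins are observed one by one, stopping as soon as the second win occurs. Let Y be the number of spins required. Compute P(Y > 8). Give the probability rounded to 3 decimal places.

0.533

Needing more than 8 spins ⇔ fewer than 2 successes in the first 8. With X ~ Binomial(8, 0.19), P(Y > 8) = P(X ≤ 1).
  k=0: C(8,0)·0.19^0·0.81^8 = 0.18530
  k=1: C(8,1)·0.19^1·0.81^7 = 0.34773
P(X ≤ 1) = 0.53303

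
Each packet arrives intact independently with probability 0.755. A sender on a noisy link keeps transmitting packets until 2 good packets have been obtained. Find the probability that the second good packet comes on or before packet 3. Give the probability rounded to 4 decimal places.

Finishing within 3 packets ⇔ at least 2 successes in the first 3. With X ~ Binomial(3, 0.755), P(Y ≤ 3) = 1 − P(X ≤ 1).
  k=0: C(3,0)·0.755^0·0.245^3 = 0.014706
  k=1: C(3,1)·0.755^1·0.245^2 = 0.135957
1 − 0.150663 = 0.849337

0.8493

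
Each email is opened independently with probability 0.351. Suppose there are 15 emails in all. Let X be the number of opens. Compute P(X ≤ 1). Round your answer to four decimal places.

X ~ Binomial(15, 0.351); P(X ≤ 1) = Σ C(15,k) p^k (1−p)^(15−k) over k:
  k=0: C(15,0)·0.351^0·0.649^15 = 0.001526
  k=1: C(15,1)·0.351^1·0.649^14 = 0.012383
Total = 0.013909

0.0139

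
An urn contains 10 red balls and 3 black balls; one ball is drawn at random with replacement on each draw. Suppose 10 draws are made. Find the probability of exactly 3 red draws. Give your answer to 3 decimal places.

X ~ Binomial(n=10, p=0.769231).
P(X=3) = C(10,3) · p^3 · (1−p)^7
= 120 · 0.45517 · 3.4853e-05 = 0.00190

0.002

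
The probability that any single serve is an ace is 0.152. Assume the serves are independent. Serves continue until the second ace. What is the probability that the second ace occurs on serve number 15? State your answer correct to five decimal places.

0.03793

Y = trial on which the second success occurs; negative binomial, r=2, p=0.152.
P(Y=15) = C(14,1) · p^2 · (1−p)^13
= 14 · 0.023104 · 0.11726 = 0.0379281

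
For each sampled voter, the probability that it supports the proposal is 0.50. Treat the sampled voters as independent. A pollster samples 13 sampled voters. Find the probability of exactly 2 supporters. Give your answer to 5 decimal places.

0.00952

X ~ Binomial(n=13, p=0.50).
P(X=2) = C(13,2) · p^2 · (1−p)^11
= 78 · 0.25 · 0.00048828 = 0.0095215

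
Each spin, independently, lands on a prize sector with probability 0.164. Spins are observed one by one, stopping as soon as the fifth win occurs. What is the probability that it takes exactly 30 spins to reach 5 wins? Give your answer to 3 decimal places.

0.032

Y = trial on which the fifth success occurs; negative binomial, r=5, p=0.164.
P(Y=30) = C(29,4) · p^5 · (1−p)^25
= 23751 · 0.00011864 · 0.011354 = 0.03199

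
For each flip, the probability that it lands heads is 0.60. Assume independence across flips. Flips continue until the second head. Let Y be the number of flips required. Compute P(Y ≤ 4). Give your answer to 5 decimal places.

0.82080

Finishing within 4 flips ⇔ at least 2 successes in the first 4. With X ~ Binomial(4, 0.60), P(Y ≤ 4) = 1 − P(X ≤ 1).
  k=0: C(4,0)·0.60^0·0.40^4 = 0.0256000
  k=1: C(4,1)·0.60^1·0.40^3 = 0.1536000
1 − 0.1792000 = 0.8208000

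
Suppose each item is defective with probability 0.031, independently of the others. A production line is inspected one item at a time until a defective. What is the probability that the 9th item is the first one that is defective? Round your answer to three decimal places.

0.024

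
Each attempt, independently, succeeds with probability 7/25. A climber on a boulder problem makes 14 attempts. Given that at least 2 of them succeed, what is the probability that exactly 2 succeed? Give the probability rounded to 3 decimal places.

0.148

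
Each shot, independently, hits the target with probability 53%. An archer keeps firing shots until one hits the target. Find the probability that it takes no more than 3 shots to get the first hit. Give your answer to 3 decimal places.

Y = number of shots to the first success; geometric, p = 0.53.
P(Y ≤ 3) = 1 − (1−p)^3 = 1 − 0.10382 = 0.89618

0.896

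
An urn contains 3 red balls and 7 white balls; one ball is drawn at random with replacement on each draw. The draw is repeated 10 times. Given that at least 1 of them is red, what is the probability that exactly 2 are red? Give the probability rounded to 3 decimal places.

X ~ Binomial(10, 0.30). Want P(X=2 | X≥1) = P(X=2) / P(X≥1).
P(X=2) = C(10,2)·0.30^2·0.70^8 = 0.23347
P(X≥1) = 1 − 0.02825 = 0.97175
Ratio = 0.23347 / 0.97175 = 0.24026

0.240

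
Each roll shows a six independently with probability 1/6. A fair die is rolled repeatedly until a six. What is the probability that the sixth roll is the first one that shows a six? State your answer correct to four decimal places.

Geometric (trials to first success), p = 0.166667.
P(Y = 6) = (1−p)^5 · p = 0.40188 · 0.166667 = 0.066980

0.0670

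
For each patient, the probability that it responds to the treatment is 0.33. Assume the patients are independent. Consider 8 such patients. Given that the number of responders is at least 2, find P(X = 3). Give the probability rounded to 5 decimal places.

0.33990

X ~ Binomial(8, 0.33). Want P(X=3 | X≥2) = P(X=3) / P(X≥2).
P(X=3) = C(8,3)·0.33^3·0.67^5 = 0.2717089
P(X≥2) = 1 − 0.0406068 − 0.1600028 = 0.7993904
Ratio = 0.2717089 / 0.7993904 = 0.3398951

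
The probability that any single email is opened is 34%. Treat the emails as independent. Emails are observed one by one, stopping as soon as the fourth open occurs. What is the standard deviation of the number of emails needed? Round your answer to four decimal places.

4.7788

Y = total emails until the fourth success; negative binomial with r=4, p=0.34.
SD(Y) = √[r(1−p)/p²] = √(22.837370) = 4.778846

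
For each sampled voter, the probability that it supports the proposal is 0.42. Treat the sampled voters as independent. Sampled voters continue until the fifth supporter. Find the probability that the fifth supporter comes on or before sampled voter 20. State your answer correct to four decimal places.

0.9651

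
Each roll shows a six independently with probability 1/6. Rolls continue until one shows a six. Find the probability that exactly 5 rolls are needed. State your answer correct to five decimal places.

Geometric (trials to first success), p = 0.166667.
P(Y = 5) = (1−p)^4 · p = 0.48225 · 0.166667 = 0.0803755

0.08038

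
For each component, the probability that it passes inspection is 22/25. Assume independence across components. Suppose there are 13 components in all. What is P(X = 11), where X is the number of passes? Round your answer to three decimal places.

X ~ Binomial(n=13, p=0.88).
P(X=11) = C(13,11) · p^11 · (1−p)^2
= 78 · 0.24508 · 0.0144 = 0.27527

0.275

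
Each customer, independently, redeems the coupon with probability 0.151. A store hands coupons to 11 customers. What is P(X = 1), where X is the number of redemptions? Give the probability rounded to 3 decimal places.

0.323

X ~ Binomial(n=11, p=0.151).
P(X=1) = C(11,1) · p^1 · (1−p)^10
= 11 · 0.151 · 0.19457 = 0.32318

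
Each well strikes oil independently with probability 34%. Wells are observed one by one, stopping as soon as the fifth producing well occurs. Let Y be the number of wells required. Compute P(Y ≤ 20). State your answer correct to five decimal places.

0.86255

Finishing within 20 wells ⇔ at least 5 successes in the first 20. With X ~ Binomial(20, 0.34), P(Y ≤ 20) = 1 − P(X ≤ 4).
  k=0: C(20,0)·0.34^0·0.66^20 = 0.0002460
  k=1: C(20,1)·0.34^1·0.66^19 = 0.0025342
  k=2: C(20,2)·0.34^2·0.66^18 = 0.0124023
  k=3: C(20,3)·0.34^3·0.66^17 = 0.0383344
  k=4: C(20,4)·0.34^4·0.66^16 = 0.0839291
1 − 0.1374459 = 0.8625541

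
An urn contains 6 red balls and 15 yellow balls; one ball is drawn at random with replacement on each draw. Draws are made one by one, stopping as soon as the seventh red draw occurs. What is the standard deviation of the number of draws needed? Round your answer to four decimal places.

Y = total draws until the seventh success; negative binomial with r=7, p=0.285714.
SD(Y) = √[r(1−p)/p²] = √(61.250000) = 7.826238

7.8262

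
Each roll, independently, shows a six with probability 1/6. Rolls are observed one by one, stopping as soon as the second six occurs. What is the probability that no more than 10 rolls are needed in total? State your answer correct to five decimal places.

Finishing within 10 rolls ⇔ at least 2 successes in the first 10. With X ~ Binomial(10, 0.166667), P(Y ≤ 10) = 1 − P(X ≤ 1).
  k=0: C(10,0)·0.166667^0·0.833333^10 = 0.1615056
  k=1: C(10,1)·0.166667^1·0.833333^9 = 0.3230112
1 − 0.4845167 = 0.5154833

0.51548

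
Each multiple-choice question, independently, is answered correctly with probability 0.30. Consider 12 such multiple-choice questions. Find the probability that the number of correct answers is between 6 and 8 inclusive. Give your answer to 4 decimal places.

X ~ Binomial(12, 0.30); P(6 ≤ X ≤ 8) = Σ C(12,k) p^k (1−p)^(12−k) over k:
  k=6: C(12,6)·0.30^6·0.70^6 = 0.079248
  k=7: C(12,7)·0.30^7·0.70^5 = 0.029111
  k=8: C(12,8)·0.30^8·0.70^4 = 0.007798
Total = 0.116157

0.1162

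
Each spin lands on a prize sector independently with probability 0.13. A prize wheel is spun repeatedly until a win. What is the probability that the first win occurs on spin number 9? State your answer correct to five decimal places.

0.04267

Geometric (trials to first success), p = 0.13.
P(Y = 9) = (1−p)^8 · p = 0.32821 · 0.13 = 0.0426675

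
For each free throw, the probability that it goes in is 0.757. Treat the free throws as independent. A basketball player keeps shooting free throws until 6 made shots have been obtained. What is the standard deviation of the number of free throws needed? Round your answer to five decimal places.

1.59508

Y = total free throws until the sixth success; negative binomial with r=6, p=0.757.
SD(Y) = √[r(1−p)/p²] = √(2.5442850) = 1.5950815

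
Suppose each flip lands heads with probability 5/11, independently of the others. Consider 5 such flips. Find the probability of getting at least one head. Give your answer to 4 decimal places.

0.9517

P(at least one) = 1 − P(none) = 1 − (1 − 0.454545)^5
= 1 − 0.048283 = 0.951717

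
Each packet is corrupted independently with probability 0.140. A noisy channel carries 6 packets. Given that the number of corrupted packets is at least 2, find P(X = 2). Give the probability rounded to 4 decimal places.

X ~ Binomial(6, 0.14). Want P(X=2 | X≥2) = P(X=2) / P(X≥2).
P(X=2) = C(6,2)·0.14^2·0.86^4 = 0.160820
P(X≥2) = 1 − 0.404567 − 0.395159 = 0.200274
Ratio = 0.160820 / 0.200274 = 0.803002

0.8030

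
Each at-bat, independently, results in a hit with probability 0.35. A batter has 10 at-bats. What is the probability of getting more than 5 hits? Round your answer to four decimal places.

0.0949

X ~ Binomial(10, 0.35); P(X ≥ 6) = Σ C(10,k) p^k (1−p)^(10−k) over k:
  k=6: C(10,6)·0.35^6·0.65^4 = 0.068910
  k=7: C(10,7)·0.35^7·0.65^3 = 0.021203
  k=8: C(10,8)·0.35^8·0.65^2 = 0.004281
  k=9: C(10,9)·0.35^9·0.65^1 = 0.000512
  k=10: C(10,10)·0.35^10·0.65^0 = 0.000028
Total = 0.094934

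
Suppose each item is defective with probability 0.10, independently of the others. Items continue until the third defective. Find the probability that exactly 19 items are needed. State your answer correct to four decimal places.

0.0284

Y = trial on which the third success occurs; negative binomial, r=3, p=0.10.
P(Y=19) = C(18,2) · p^3 · (1−p)^16
= 153 · 0.001 · 0.1853 = 0.028351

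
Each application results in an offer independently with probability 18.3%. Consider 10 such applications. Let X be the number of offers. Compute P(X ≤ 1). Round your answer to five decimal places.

0.42929

X ~ Binomial(10, 0.183); P(X ≤ 1) = Σ C(10,k) p^k (1−p)^(10−k) over k:
  k=0: C(10,0)·0.183^0·0.817^10 = 0.1325014
  k=1: C(10,1)·0.183^1·0.817^9 = 0.2967902
Total = 0.4292917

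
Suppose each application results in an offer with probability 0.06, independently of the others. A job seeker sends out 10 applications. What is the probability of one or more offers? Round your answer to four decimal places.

0.4614

P(at least one) = 1 − P(none) = 1 − (1 − 0.06)^10
= 1 − 0.538615 = 0.461385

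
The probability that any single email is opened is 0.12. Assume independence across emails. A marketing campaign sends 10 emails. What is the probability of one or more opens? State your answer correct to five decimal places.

P(at least one) = 1 − P(none) = 1 − (1 − 0.12)^10
= 1 − 0.2785010 = 0.7214990

0.72150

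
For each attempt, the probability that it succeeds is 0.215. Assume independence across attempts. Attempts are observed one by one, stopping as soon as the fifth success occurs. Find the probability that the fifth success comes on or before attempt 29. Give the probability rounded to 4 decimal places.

0.7782

Finishing within 29 attempts ⇔ at least 5 successes in the first 29. With X ~ Binomial(29, 0.215), P(Y ≤ 29) = 1 − P(X ≤ 4).
  k=0: C(29,0)·0.215^0·0.785^29 = 0.000894
  k=1: C(29,1)·0.215^1·0.785^28 = 0.007099
  k=2: C(29,2)·0.215^2·0.785^27 = 0.027220
  k=3: C(29,3)·0.215^3·0.785^26 = 0.067096
  k=4: C(29,4)·0.215^4·0.785^25 = 0.119448
1 − 0.221756 = 0.778244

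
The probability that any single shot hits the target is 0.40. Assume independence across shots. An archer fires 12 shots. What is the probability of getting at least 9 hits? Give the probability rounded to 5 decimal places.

0.01527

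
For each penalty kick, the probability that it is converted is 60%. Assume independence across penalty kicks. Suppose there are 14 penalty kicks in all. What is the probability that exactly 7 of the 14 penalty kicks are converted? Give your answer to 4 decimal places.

0.1574

X ~ Binomial(n=14, p=0.60).
P(X=7) = C(14,7) · p^7 · (1−p)^7
= 3432 · 0.027994 · 0.0016384 = 0.157408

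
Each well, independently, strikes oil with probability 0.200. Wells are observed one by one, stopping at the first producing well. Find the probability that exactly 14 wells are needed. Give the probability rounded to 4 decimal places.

0.0110

Geometric (trials to first success), p = 0.20.
P(Y = 14) = (1−p)^13 · p = 0.054976 · 0.20 = 0.010995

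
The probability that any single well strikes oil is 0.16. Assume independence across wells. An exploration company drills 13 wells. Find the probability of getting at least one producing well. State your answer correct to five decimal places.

0.89634

P(at least one) = 1 − P(none) = 1 − (1 − 0.16)^13
= 1 − 0.1036647 = 0.8963353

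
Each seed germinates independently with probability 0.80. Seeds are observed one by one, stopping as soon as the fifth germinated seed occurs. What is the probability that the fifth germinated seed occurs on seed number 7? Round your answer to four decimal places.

0.1966

Y = trial on which the fifth success occurs; negative binomial, r=5, p=0.80.
P(Y=7) = C(6,4) · p^5 · (1−p)^2
= 15 · 0.32768 · 0.04 = 0.196608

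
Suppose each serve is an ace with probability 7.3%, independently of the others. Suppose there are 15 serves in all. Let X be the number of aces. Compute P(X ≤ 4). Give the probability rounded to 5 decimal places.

X ~ Binomial(15, 0.073); P(X ≤ 4) = Σ C(15,k) p^k (1−p)^(15−k) over k:
  k=0: C(15,0)·0.073^0·0.927^15 = 0.3207717
  k=1: C(15,1)·0.073^1·0.927^14 = 0.3789051
  k=2: C(15,2)·0.073^2·0.927^13 = 0.2088678
  k=3: C(15,3)·0.073^3·0.927^12 = 0.0712749
  k=4: C(15,4)·0.073^4·0.927^11 = 0.0168384
Total = 0.9966579

0.99666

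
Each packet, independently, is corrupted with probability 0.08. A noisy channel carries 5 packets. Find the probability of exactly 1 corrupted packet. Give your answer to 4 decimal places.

0.2866

X ~ Binomial(n=5, p=0.08).
P(X=1) = C(5,1) · p^1 · (1−p)^4
= 5 · 0.08 · 0.71639 = 0.286557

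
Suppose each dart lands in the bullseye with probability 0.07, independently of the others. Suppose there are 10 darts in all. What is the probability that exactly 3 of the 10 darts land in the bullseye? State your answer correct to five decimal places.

X ~ Binomial(n=10, p=0.07).
P(X=3) = C(10,3) · p^3 · (1−p)^7
= 120 · 0.000343 · 0.6017 = 0.0247660

0.02477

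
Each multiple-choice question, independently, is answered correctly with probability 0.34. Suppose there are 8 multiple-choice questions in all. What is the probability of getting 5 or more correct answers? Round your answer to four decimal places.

X ~ Binomial(8, 0.34); P(X ≥ 5) = Σ C(8,k) p^k (1−p)^(8−k) over k:
  k=5: C(8,5)·0.34^5·0.66^3 = 0.073150
  k=6: C(8,6)·0.34^6·0.66^2 = 0.018842
  k=7: C(8,7)·0.34^7·0.66^1 = 0.002773
  k=8: C(8,8)·0.34^8·0.66^0 = 0.000179
Total = 0.094943

0.0949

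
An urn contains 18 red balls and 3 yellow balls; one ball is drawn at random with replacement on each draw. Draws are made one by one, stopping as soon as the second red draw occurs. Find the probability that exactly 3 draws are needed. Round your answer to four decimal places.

0.2099

Y = trial on which the second success occurs; negative binomial, r=2, p=0.857143.
P(Y=3) = C(2,1) · p^2 · (1−p)^1
= 2 · 0.73469 · 0.14286 = 0.209913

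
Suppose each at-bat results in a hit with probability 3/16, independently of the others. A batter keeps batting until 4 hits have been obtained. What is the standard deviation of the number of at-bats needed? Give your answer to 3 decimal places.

Y = total at-bats until the fourth success; negative binomial with r=4, p=0.1875.
SD(Y) = √[r(1−p)/p²] = √(92.44444) = 9.61480

9.615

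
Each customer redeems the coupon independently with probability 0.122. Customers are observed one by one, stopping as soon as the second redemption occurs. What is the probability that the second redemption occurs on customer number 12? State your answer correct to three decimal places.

0.045

Y = trial on which the second success occurs; negative binomial, r=2, p=0.122.
P(Y=12) = C(11,1) · p^2 · (1−p)^10
= 11 · 0.014884 · 0.27224 = 0.04457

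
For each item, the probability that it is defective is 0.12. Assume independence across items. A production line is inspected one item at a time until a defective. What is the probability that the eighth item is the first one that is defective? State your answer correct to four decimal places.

0.0490

Geometric (trials to first success), p = 0.12.
P(Y = 8) = (1−p)^7 · p = 0.40868 · 0.12 = 0.049041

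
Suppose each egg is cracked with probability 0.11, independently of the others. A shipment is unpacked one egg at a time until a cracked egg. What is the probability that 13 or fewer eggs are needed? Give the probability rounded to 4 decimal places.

Y = number of eggs to the first success; geometric, p = 0.11.
P(Y ≤ 13) = 1 − (1−p)^13 = 1 − 0.219821 = 0.780179

0.7802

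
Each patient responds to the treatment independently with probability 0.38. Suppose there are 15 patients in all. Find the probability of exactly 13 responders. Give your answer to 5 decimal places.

X ~ Binomial(n=15, p=0.38).
P(X=13) = C(15,13) · p^13 · (1−p)^2
= 105 · 3.445e-06 · 0.3844 = 0.0001390

0.00014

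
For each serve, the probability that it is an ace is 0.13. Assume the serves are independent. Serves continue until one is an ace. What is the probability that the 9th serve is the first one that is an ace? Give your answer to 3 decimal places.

0.043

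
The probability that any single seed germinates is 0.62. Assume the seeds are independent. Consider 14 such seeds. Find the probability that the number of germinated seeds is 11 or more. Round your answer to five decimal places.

X ~ Binomial(14, 0.62); P(X ≥ 11) = Σ C(14,k) p^k (1−p)^(14−k) over k:
  k=11: C(14,11)·0.62^11·0.38^3 = 0.1039347
  k=12: C(14,12)·0.62^12·0.38^2 = 0.0423944
  k=13: C(14,13)·0.62^13·0.38^1 = 0.0106415
  k=14: C(14,14)·0.62^14·0.38^0 = 0.0012402
Total = 0.1582109

0.15821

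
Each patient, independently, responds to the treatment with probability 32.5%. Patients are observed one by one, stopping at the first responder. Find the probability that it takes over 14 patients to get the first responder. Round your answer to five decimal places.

0.00408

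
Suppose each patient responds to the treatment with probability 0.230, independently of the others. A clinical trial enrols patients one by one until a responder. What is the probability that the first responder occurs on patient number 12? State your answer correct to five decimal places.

Geometric (trials to first success), p = 0.23.
P(Y = 12) = (1−p)^11 · p = 0.056415 · 0.23 = 0.0129756

0.01298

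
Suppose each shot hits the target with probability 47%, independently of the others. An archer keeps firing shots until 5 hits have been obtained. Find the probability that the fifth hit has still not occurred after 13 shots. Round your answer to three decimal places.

Needing more than 13 shots ⇔ fewer than 5 successes in the first 13. With X ~ Binomial(13, 0.47), P(Y > 13) = P(X ≤ 4).
  k=0: C(13,0)·0.47^0·0.53^13 = 0.00026
  k=1: C(13,1)·0.47^1·0.53^12 = 0.00300
  k=2: C(13,2)·0.47^2·0.53^11 = 0.01597
  k=3: C(13,3)·0.47^3·0.53^10 = 0.05193
  k=4: C(13,4)·0.47^4·0.53^9 = 0.11513
P(X ≤ 4) = 0.18629

0.186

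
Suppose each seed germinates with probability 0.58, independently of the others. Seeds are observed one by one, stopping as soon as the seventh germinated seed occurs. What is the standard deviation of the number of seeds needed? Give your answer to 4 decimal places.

Y = total seeds until the seventh success; negative binomial with r=7, p=0.58.
SD(Y) = √[r(1−p)/p²] = √(8.739596) = 2.956281

2.9563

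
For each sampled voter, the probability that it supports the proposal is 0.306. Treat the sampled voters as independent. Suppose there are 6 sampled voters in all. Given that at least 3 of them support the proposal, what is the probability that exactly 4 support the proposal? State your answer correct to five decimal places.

X ~ Binomial(6, 0.306). Want P(X=4 | X≥3) = P(X=4) / P(X≥3).
P(X=4) = C(6,4)·0.306^4·0.694^2 = 0.0633426
P(X≥3) = 1 − 0.1117267 − 0.2955766 − 0.3258157 = 0.2668811
Ratio = 0.0633426 / 0.2668811 = 0.2373439

0.23734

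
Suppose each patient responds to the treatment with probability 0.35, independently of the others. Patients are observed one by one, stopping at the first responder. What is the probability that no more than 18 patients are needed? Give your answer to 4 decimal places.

Y = number of patients to the first success; geometric, p = 0.35.
P(Y ≤ 18) = 1 − (1−p)^18 = 1 − 0.000429 = 0.999571

0.9996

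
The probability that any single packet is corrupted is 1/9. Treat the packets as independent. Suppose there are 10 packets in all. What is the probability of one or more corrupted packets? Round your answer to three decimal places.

P(at least one) = 1 − P(none) = 1 − (1 − 0.111111)^10
= 1 − 0.30795 = 0.69205

0.692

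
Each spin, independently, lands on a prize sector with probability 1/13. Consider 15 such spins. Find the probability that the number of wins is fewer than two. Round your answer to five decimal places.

0.67725

X ~ Binomial(15, 0.076923); P(X ≤ 1) = Σ C(15,k) p^k (1−p)^(15−k) over k:
  k=0: C(15,0)·0.076923^0·0.923077^15 = 0.3010013
  k=1: C(15,1)·0.076923^1·0.923077^14 = 0.3762517
Total = 0.6772530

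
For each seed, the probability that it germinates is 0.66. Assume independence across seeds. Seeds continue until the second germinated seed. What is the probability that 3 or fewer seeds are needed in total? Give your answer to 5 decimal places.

0.73181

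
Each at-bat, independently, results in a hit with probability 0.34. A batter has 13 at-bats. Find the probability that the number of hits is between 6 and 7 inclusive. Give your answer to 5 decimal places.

0.21911

X ~ Binomial(13, 0.34); P(6 ≤ X ≤ 7) = Σ C(13,k) p^k (1−p)^(13−k) over k:
  k=6: C(13,6)·0.34^6·0.66^7 = 0.1446100
  k=7: C(13,7)·0.34^7·0.66^6 = 0.0744961
Total = 0.2191061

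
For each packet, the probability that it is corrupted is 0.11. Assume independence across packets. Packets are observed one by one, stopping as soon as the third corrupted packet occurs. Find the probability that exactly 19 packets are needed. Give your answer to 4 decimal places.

0.0316

Y = trial on which the third success occurs; negative binomial, r=3, p=0.11.
P(Y=19) = C(18,2) · p^3 · (1−p)^16
= 153 · 0.001331 · 0.15497 = 0.031558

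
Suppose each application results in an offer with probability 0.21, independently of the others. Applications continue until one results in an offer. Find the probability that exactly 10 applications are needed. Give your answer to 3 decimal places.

Geometric (trials to first success), p = 0.21.
P(Y = 10) = (1−p)^9 · p = 0.11985 · 0.21 = 0.02517

0.025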